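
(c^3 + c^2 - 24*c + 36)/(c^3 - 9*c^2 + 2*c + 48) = (c^2 + 4*c - 12)/(c^2 - 6*c - 16)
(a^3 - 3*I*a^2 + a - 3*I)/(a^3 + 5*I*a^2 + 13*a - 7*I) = (a^2 - 2*I*a + 3)/(a^2 + 6*I*a + 7)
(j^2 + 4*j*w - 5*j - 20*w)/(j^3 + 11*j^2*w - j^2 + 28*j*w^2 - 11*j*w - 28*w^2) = (j - 5)/(j^2 + 7*j*w - j - 7*w)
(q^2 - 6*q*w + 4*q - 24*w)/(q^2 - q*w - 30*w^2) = (q + 4)/(q + 5*w)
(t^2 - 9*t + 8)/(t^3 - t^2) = (t - 8)/t^2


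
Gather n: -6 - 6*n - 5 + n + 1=-5*n - 10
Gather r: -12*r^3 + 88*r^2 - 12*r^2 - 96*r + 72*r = -12*r^3 + 76*r^2 - 24*r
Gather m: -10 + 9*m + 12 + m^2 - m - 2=m^2 + 8*m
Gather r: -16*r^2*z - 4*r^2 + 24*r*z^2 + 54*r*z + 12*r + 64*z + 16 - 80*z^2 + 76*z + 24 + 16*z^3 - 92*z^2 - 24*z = r^2*(-16*z - 4) + r*(24*z^2 + 54*z + 12) + 16*z^3 - 172*z^2 + 116*z + 40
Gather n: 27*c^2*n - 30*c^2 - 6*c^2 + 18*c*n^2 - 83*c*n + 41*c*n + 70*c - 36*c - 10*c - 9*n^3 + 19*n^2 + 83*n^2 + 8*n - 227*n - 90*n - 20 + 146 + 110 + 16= -36*c^2 + 24*c - 9*n^3 + n^2*(18*c + 102) + n*(27*c^2 - 42*c - 309) + 252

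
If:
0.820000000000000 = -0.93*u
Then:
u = -0.88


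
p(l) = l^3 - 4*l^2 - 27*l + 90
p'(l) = 3*l^2 - 8*l - 27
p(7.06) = 51.90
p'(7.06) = 66.05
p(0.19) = 84.73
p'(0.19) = -28.41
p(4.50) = -21.38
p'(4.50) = -2.25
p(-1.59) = 118.80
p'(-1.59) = -6.70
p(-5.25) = -23.20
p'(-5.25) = 97.69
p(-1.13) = 113.96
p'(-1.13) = -14.13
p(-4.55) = 35.84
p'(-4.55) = 71.51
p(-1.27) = 115.79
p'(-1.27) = -12.00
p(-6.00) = -108.00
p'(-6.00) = 129.00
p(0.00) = 90.00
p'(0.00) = -27.00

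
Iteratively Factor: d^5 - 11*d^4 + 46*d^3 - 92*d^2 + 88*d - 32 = (d - 2)*(d^4 - 9*d^3 + 28*d^2 - 36*d + 16) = (d - 2)^2*(d^3 - 7*d^2 + 14*d - 8) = (d - 2)^2*(d - 1)*(d^2 - 6*d + 8) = (d - 2)^3*(d - 1)*(d - 4)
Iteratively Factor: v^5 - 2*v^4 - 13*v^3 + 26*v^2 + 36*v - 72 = (v + 2)*(v^4 - 4*v^3 - 5*v^2 + 36*v - 36) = (v + 2)*(v + 3)*(v^3 - 7*v^2 + 16*v - 12) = (v - 3)*(v + 2)*(v + 3)*(v^2 - 4*v + 4) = (v - 3)*(v - 2)*(v + 2)*(v + 3)*(v - 2)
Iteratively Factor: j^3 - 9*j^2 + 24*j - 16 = (j - 4)*(j^2 - 5*j + 4) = (j - 4)*(j - 1)*(j - 4)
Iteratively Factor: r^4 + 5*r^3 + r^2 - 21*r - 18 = (r + 3)*(r^3 + 2*r^2 - 5*r - 6) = (r + 3)^2*(r^2 - r - 2) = (r - 2)*(r + 3)^2*(r + 1)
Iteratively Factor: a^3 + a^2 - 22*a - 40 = (a + 2)*(a^2 - a - 20) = (a + 2)*(a + 4)*(a - 5)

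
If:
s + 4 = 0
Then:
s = -4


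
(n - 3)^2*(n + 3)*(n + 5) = n^4 + 2*n^3 - 24*n^2 - 18*n + 135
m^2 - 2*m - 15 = (m - 5)*(m + 3)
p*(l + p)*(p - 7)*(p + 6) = l*p^3 - l*p^2 - 42*l*p + p^4 - p^3 - 42*p^2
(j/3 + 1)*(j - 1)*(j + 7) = j^3/3 + 3*j^2 + 11*j/3 - 7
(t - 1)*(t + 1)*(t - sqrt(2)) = t^3 - sqrt(2)*t^2 - t + sqrt(2)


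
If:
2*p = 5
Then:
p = 5/2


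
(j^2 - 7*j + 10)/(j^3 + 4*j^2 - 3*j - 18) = (j - 5)/(j^2 + 6*j + 9)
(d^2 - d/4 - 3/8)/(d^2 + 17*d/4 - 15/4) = (d + 1/2)/(d + 5)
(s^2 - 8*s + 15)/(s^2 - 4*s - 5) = (s - 3)/(s + 1)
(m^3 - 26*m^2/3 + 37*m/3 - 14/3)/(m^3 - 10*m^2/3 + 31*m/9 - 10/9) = 3*(m - 7)/(3*m - 5)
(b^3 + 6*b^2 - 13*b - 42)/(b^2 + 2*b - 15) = (b^2 + 9*b + 14)/(b + 5)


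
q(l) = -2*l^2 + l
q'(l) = 1 - 4*l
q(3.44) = -20.23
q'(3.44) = -12.76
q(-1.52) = -6.14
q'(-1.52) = 7.08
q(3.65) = -23.00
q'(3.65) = -13.60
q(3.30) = -18.48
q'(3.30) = -12.20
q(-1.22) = -4.20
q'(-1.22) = 5.88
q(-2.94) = -20.23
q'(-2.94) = 12.76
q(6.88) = -87.79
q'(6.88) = -26.52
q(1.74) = -4.32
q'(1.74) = -5.96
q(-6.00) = -78.00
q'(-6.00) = 25.00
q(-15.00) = -465.00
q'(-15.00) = 61.00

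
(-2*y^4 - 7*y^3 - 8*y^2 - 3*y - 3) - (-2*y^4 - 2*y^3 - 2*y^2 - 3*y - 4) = -5*y^3 - 6*y^2 + 1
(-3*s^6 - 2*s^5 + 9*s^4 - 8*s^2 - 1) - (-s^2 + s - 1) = -3*s^6 - 2*s^5 + 9*s^4 - 7*s^2 - s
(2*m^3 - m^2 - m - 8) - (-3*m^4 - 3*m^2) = 3*m^4 + 2*m^3 + 2*m^2 - m - 8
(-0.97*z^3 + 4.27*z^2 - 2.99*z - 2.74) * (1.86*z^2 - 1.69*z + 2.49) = -1.8042*z^5 + 9.5815*z^4 - 15.193*z^3 + 10.589*z^2 - 2.8145*z - 6.8226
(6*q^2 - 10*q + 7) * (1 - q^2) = -6*q^4 + 10*q^3 - q^2 - 10*q + 7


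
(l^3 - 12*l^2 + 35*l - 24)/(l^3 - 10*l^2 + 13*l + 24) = (l - 1)/(l + 1)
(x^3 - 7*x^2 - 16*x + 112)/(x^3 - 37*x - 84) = (x - 4)/(x + 3)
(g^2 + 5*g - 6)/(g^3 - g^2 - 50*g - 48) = (g - 1)/(g^2 - 7*g - 8)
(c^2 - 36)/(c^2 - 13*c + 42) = (c + 6)/(c - 7)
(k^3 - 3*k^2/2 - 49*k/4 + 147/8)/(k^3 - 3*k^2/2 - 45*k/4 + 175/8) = (4*k^2 - 20*k + 21)/(4*k^2 - 20*k + 25)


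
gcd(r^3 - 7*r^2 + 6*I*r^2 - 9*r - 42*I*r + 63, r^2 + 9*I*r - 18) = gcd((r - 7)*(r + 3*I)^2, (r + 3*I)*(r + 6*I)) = r + 3*I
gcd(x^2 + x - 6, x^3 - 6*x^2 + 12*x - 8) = x - 2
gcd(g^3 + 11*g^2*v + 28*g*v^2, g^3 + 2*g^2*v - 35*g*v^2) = g^2 + 7*g*v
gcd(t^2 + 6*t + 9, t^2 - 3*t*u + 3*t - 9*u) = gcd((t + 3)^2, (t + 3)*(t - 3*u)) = t + 3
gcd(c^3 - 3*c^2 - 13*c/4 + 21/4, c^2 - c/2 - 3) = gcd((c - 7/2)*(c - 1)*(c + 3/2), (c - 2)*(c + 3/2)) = c + 3/2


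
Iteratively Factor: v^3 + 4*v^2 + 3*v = (v)*(v^2 + 4*v + 3) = v*(v + 3)*(v + 1)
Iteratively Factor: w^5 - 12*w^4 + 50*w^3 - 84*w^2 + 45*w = (w - 3)*(w^4 - 9*w^3 + 23*w^2 - 15*w) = (w - 5)*(w - 3)*(w^3 - 4*w^2 + 3*w) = (w - 5)*(w - 3)^2*(w^2 - w) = (w - 5)*(w - 3)^2*(w - 1)*(w)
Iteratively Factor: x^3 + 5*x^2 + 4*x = (x + 4)*(x^2 + x) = x*(x + 4)*(x + 1)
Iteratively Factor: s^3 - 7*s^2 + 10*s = (s)*(s^2 - 7*s + 10) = s*(s - 5)*(s - 2)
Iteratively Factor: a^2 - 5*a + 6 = (a - 3)*(a - 2)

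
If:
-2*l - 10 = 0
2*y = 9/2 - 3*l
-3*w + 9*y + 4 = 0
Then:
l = -5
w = 367/12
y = 39/4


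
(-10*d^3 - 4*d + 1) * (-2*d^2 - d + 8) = 20*d^5 + 10*d^4 - 72*d^3 + 2*d^2 - 33*d + 8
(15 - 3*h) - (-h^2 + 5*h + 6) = h^2 - 8*h + 9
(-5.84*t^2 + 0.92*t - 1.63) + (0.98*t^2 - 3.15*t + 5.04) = -4.86*t^2 - 2.23*t + 3.41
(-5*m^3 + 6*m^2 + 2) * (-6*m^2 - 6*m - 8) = 30*m^5 - 6*m^4 + 4*m^3 - 60*m^2 - 12*m - 16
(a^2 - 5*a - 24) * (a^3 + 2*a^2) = a^5 - 3*a^4 - 34*a^3 - 48*a^2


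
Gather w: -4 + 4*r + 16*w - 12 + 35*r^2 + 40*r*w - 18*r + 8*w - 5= 35*r^2 - 14*r + w*(40*r + 24) - 21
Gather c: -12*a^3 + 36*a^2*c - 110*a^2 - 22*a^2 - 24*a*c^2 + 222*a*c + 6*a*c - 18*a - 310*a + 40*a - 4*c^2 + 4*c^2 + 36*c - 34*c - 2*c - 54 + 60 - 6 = -12*a^3 - 132*a^2 - 24*a*c^2 - 288*a + c*(36*a^2 + 228*a)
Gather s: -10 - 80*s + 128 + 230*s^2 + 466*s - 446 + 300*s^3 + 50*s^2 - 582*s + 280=300*s^3 + 280*s^2 - 196*s - 48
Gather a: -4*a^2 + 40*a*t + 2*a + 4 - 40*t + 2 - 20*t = -4*a^2 + a*(40*t + 2) - 60*t + 6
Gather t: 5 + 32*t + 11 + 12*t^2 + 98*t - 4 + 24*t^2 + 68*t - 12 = 36*t^2 + 198*t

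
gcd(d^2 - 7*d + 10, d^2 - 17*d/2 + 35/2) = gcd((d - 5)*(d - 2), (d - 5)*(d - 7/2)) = d - 5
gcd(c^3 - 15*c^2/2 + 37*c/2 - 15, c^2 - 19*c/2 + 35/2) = c - 5/2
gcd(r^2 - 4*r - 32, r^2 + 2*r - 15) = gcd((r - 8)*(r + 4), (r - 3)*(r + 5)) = 1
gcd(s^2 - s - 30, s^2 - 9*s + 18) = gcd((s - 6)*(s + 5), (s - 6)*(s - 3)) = s - 6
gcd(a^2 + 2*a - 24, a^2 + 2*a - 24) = a^2 + 2*a - 24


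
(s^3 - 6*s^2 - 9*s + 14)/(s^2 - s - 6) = (s^2 - 8*s + 7)/(s - 3)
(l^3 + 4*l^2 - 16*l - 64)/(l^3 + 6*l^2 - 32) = (l - 4)/(l - 2)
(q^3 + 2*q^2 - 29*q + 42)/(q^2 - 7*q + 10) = (q^2 + 4*q - 21)/(q - 5)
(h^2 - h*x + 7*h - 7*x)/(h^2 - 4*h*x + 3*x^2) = (-h - 7)/(-h + 3*x)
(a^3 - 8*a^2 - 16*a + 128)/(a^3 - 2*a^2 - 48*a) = (a^2 - 16)/(a*(a + 6))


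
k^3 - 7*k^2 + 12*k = k*(k - 4)*(k - 3)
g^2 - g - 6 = (g - 3)*(g + 2)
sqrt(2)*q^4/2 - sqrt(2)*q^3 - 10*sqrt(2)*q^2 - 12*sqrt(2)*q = q*(q - 6)*(q + 2)*(sqrt(2)*q/2 + sqrt(2))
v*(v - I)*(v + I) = v^3 + v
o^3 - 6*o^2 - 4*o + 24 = (o - 6)*(o - 2)*(o + 2)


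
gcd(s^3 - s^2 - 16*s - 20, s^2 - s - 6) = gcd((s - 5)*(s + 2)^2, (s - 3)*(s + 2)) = s + 2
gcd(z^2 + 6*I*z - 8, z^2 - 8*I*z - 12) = 1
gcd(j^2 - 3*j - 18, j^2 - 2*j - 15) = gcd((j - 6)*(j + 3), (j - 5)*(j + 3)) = j + 3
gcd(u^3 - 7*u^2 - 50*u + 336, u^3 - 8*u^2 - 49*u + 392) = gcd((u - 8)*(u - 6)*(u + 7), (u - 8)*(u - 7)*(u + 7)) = u^2 - u - 56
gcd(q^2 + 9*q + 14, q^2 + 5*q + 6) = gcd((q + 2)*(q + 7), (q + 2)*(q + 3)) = q + 2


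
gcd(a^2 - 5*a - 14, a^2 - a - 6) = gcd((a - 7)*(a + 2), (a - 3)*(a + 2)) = a + 2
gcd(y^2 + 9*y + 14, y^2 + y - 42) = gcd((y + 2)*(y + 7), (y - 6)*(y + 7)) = y + 7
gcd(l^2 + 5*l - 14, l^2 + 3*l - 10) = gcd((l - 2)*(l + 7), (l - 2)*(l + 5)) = l - 2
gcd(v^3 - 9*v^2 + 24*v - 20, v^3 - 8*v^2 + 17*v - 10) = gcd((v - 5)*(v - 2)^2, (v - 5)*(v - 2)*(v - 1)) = v^2 - 7*v + 10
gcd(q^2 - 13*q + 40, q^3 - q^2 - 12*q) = 1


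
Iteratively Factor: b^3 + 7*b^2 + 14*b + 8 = (b + 2)*(b^2 + 5*b + 4) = (b + 1)*(b + 2)*(b + 4)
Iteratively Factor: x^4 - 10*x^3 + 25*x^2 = (x - 5)*(x^3 - 5*x^2) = (x - 5)^2*(x^2) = x*(x - 5)^2*(x)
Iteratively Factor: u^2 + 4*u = (u)*(u + 4)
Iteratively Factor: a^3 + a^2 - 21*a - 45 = (a + 3)*(a^2 - 2*a - 15) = (a - 5)*(a + 3)*(a + 3)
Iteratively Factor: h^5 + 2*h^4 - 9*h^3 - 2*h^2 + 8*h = (h - 1)*(h^4 + 3*h^3 - 6*h^2 - 8*h) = h*(h - 1)*(h^3 + 3*h^2 - 6*h - 8) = h*(h - 1)*(h + 4)*(h^2 - h - 2) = h*(h - 1)*(h + 1)*(h + 4)*(h - 2)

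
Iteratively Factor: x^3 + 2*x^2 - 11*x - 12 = (x - 3)*(x^2 + 5*x + 4) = (x - 3)*(x + 4)*(x + 1)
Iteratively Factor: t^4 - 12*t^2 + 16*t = (t - 2)*(t^3 + 2*t^2 - 8*t) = t*(t - 2)*(t^2 + 2*t - 8) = t*(t - 2)*(t + 4)*(t - 2)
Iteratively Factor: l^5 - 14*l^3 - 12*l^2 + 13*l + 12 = (l + 1)*(l^4 - l^3 - 13*l^2 + l + 12) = (l - 4)*(l + 1)*(l^3 + 3*l^2 - l - 3) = (l - 4)*(l + 1)^2*(l^2 + 2*l - 3) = (l - 4)*(l + 1)^2*(l + 3)*(l - 1)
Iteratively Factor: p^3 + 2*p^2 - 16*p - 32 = (p - 4)*(p^2 + 6*p + 8) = (p - 4)*(p + 2)*(p + 4)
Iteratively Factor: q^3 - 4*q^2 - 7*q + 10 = (q + 2)*(q^2 - 6*q + 5) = (q - 1)*(q + 2)*(q - 5)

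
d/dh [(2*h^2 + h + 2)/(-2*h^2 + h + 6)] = 4*(h^2 + 8*h + 1)/(4*h^4 - 4*h^3 - 23*h^2 + 12*h + 36)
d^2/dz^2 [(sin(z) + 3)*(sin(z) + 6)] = -9*sin(z) + 2*cos(2*z)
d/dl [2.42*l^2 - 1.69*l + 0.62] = 4.84*l - 1.69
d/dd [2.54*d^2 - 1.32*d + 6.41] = 5.08*d - 1.32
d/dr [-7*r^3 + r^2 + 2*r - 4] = -21*r^2 + 2*r + 2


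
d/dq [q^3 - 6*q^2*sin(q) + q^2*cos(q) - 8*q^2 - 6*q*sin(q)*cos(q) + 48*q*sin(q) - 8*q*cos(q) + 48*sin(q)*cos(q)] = -q^2*sin(q) - 6*q^2*cos(q) + 3*q^2 - 4*q*sin(q) + 50*q*cos(q) - 6*q*cos(2*q) - 16*q + 48*sin(q) - 3*sin(2*q) - 8*cos(q) + 48*cos(2*q)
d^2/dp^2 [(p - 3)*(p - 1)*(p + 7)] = 6*p + 6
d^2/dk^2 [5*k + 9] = 0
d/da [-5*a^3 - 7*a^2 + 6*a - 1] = -15*a^2 - 14*a + 6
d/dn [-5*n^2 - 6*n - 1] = -10*n - 6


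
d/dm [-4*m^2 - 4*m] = -8*m - 4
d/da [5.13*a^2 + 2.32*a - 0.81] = 10.26*a + 2.32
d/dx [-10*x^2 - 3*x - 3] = -20*x - 3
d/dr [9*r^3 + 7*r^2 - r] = 27*r^2 + 14*r - 1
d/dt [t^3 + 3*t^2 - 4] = 3*t*(t + 2)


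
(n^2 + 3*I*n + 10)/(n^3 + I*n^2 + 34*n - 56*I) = (n + 5*I)/(n^2 + 3*I*n + 28)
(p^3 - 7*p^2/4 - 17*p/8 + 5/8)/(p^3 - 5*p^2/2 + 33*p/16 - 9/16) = 2*(8*p^3 - 14*p^2 - 17*p + 5)/(16*p^3 - 40*p^2 + 33*p - 9)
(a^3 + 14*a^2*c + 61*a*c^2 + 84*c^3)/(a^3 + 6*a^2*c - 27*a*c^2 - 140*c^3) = (a + 3*c)/(a - 5*c)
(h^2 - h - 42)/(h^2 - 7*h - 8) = (-h^2 + h + 42)/(-h^2 + 7*h + 8)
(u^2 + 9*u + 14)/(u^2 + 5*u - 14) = (u + 2)/(u - 2)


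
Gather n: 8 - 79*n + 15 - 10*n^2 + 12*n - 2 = -10*n^2 - 67*n + 21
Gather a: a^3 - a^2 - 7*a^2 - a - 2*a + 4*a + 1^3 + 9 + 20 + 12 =a^3 - 8*a^2 + a + 42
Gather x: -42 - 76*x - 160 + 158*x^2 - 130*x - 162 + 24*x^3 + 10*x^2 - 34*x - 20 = 24*x^3 + 168*x^2 - 240*x - 384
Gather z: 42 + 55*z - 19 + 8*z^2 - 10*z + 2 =8*z^2 + 45*z + 25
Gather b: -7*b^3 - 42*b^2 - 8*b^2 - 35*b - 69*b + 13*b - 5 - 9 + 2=-7*b^3 - 50*b^2 - 91*b - 12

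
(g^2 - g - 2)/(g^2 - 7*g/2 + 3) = 2*(g + 1)/(2*g - 3)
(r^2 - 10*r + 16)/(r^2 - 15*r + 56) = (r - 2)/(r - 7)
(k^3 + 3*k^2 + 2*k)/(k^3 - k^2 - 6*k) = (k + 1)/(k - 3)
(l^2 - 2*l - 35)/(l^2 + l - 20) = (l - 7)/(l - 4)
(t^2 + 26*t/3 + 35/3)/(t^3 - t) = (3*t^2 + 26*t + 35)/(3*t*(t^2 - 1))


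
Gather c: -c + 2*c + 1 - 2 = c - 1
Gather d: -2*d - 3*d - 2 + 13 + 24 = 35 - 5*d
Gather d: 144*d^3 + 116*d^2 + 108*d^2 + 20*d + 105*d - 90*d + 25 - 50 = 144*d^3 + 224*d^2 + 35*d - 25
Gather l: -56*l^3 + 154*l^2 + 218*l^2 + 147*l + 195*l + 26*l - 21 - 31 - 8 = -56*l^3 + 372*l^2 + 368*l - 60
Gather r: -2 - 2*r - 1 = -2*r - 3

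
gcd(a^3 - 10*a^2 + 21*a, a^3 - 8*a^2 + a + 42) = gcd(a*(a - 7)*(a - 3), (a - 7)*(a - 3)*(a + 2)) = a^2 - 10*a + 21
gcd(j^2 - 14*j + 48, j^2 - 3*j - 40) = j - 8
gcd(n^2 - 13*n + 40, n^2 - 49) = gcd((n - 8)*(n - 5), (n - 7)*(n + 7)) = 1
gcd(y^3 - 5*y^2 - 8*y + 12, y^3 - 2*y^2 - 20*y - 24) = y^2 - 4*y - 12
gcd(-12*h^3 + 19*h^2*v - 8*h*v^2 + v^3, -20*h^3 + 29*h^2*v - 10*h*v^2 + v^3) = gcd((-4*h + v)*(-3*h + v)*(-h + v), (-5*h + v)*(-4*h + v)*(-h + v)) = 4*h^2 - 5*h*v + v^2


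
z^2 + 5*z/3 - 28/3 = (z - 7/3)*(z + 4)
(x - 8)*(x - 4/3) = x^2 - 28*x/3 + 32/3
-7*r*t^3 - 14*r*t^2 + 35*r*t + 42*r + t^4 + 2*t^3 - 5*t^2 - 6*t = (-7*r + t)*(t - 2)*(t + 1)*(t + 3)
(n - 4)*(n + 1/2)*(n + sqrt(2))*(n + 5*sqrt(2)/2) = n^4 - 7*n^3/2 + 7*sqrt(2)*n^3/2 - 49*sqrt(2)*n^2/4 + 3*n^2 - 35*n/2 - 7*sqrt(2)*n - 10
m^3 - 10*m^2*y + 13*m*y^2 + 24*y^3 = (m - 8*y)*(m - 3*y)*(m + y)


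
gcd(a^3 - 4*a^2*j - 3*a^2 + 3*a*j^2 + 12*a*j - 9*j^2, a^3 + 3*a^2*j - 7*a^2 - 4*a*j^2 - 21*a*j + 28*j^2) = a - j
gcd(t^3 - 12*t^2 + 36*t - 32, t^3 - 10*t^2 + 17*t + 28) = 1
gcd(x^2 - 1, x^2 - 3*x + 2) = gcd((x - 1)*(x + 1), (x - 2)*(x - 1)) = x - 1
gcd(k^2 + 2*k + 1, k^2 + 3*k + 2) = k + 1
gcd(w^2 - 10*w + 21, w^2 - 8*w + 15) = w - 3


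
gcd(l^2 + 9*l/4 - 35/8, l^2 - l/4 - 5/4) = l - 5/4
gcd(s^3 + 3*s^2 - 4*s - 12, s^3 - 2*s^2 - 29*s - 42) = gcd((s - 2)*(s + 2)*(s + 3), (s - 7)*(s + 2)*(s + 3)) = s^2 + 5*s + 6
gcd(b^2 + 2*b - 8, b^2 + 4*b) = b + 4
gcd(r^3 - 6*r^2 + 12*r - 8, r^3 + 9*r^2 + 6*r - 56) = r - 2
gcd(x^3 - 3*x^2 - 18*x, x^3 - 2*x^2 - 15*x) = x^2 + 3*x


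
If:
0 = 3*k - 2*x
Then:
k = 2*x/3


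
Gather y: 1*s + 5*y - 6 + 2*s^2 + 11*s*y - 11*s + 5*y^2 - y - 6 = 2*s^2 - 10*s + 5*y^2 + y*(11*s + 4) - 12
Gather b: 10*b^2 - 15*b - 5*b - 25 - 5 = 10*b^2 - 20*b - 30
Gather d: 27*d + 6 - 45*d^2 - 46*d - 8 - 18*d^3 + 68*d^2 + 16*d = -18*d^3 + 23*d^2 - 3*d - 2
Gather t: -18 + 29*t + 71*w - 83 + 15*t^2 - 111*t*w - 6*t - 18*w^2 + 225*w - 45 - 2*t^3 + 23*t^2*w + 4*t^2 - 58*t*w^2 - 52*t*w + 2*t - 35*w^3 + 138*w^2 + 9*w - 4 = -2*t^3 + t^2*(23*w + 19) + t*(-58*w^2 - 163*w + 25) - 35*w^3 + 120*w^2 + 305*w - 150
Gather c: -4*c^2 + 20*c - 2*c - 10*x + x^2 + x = -4*c^2 + 18*c + x^2 - 9*x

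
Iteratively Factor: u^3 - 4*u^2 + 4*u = (u - 2)*(u^2 - 2*u) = (u - 2)^2*(u)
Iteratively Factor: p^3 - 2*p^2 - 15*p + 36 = (p - 3)*(p^2 + p - 12) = (p - 3)*(p + 4)*(p - 3)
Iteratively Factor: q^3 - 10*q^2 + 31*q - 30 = (q - 3)*(q^2 - 7*q + 10) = (q - 3)*(q - 2)*(q - 5)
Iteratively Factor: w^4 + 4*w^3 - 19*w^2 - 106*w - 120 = (w + 2)*(w^3 + 2*w^2 - 23*w - 60) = (w + 2)*(w + 3)*(w^2 - w - 20) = (w - 5)*(w + 2)*(w + 3)*(w + 4)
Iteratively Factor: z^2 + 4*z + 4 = (z + 2)*(z + 2)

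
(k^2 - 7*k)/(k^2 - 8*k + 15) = k*(k - 7)/(k^2 - 8*k + 15)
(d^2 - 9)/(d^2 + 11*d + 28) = (d^2 - 9)/(d^2 + 11*d + 28)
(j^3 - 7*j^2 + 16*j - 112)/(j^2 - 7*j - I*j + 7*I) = (j^2 + 16)/(j - I)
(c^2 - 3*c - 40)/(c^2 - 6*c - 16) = (c + 5)/(c + 2)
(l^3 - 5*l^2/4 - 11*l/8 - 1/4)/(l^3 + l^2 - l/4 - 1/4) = (4*l^2 - 7*l - 2)/(2*(2*l^2 + l - 1))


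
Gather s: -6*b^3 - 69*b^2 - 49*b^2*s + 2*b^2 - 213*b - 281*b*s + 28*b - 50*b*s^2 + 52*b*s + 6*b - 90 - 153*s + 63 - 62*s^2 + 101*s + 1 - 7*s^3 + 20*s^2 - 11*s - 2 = -6*b^3 - 67*b^2 - 179*b - 7*s^3 + s^2*(-50*b - 42) + s*(-49*b^2 - 229*b - 63) - 28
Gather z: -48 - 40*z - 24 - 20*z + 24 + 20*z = -40*z - 48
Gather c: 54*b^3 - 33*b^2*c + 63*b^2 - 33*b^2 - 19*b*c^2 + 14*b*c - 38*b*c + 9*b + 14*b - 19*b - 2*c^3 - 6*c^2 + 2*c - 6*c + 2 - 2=54*b^3 + 30*b^2 + 4*b - 2*c^3 + c^2*(-19*b - 6) + c*(-33*b^2 - 24*b - 4)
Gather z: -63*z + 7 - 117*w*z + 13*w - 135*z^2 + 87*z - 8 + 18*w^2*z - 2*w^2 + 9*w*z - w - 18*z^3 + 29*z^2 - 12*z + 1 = -2*w^2 + 12*w - 18*z^3 - 106*z^2 + z*(18*w^2 - 108*w + 12)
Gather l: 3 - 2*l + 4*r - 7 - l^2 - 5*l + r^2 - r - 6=-l^2 - 7*l + r^2 + 3*r - 10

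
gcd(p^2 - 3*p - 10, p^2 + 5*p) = 1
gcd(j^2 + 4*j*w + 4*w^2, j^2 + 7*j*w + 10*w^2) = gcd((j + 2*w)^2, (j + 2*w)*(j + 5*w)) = j + 2*w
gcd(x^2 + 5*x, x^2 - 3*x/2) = x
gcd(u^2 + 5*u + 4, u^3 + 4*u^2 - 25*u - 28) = u + 1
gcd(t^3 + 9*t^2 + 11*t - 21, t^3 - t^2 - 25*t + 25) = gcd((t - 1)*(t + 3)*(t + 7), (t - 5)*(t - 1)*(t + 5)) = t - 1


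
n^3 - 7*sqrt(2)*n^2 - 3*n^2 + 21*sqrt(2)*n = n*(n - 3)*(n - 7*sqrt(2))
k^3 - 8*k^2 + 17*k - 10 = (k - 5)*(k - 2)*(k - 1)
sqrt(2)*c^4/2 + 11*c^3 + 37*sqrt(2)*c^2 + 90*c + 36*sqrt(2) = (c + sqrt(2))*(c + 3*sqrt(2))*(c + 6*sqrt(2))*(sqrt(2)*c/2 + 1)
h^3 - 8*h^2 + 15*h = h*(h - 5)*(h - 3)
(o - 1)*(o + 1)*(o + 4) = o^3 + 4*o^2 - o - 4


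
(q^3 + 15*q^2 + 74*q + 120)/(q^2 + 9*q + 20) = q + 6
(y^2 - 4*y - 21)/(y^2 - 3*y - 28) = (y + 3)/(y + 4)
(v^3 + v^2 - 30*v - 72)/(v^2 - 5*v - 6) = (v^2 + 7*v + 12)/(v + 1)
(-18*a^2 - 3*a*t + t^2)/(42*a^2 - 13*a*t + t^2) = (3*a + t)/(-7*a + t)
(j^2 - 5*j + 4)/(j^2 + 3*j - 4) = (j - 4)/(j + 4)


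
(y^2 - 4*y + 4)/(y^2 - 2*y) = (y - 2)/y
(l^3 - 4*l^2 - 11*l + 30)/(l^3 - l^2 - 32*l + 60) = (l + 3)/(l + 6)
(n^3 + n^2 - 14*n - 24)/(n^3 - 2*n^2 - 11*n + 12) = (n + 2)/(n - 1)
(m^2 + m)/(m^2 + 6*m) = (m + 1)/(m + 6)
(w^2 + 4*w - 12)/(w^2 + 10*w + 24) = (w - 2)/(w + 4)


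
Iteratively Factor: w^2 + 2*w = (w + 2)*(w)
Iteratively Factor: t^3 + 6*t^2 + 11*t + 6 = (t + 1)*(t^2 + 5*t + 6) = (t + 1)*(t + 3)*(t + 2)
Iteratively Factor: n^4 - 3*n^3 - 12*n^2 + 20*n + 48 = (n + 2)*(n^3 - 5*n^2 - 2*n + 24) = (n + 2)^2*(n^2 - 7*n + 12) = (n - 4)*(n + 2)^2*(n - 3)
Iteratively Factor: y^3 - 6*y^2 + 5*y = (y)*(y^2 - 6*y + 5) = y*(y - 1)*(y - 5)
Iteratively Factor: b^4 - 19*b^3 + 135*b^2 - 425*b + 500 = (b - 4)*(b^3 - 15*b^2 + 75*b - 125) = (b - 5)*(b - 4)*(b^2 - 10*b + 25) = (b - 5)^2*(b - 4)*(b - 5)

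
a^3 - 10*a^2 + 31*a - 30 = (a - 5)*(a - 3)*(a - 2)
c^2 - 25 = (c - 5)*(c + 5)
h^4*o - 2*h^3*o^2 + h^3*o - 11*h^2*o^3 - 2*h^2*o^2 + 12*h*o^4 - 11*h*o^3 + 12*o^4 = (h - 4*o)*(h - o)*(h + 3*o)*(h*o + o)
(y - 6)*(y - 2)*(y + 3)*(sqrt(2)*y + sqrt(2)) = sqrt(2)*y^4 - 4*sqrt(2)*y^3 - 17*sqrt(2)*y^2 + 24*sqrt(2)*y + 36*sqrt(2)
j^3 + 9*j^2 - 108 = (j - 3)*(j + 6)^2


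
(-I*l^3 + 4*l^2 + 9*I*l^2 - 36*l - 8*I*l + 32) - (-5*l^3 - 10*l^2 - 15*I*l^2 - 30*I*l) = 5*l^3 - I*l^3 + 14*l^2 + 24*I*l^2 - 36*l + 22*I*l + 32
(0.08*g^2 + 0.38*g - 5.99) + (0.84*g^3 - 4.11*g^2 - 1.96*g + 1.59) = 0.84*g^3 - 4.03*g^2 - 1.58*g - 4.4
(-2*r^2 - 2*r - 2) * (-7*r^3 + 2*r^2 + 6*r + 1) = 14*r^5 + 10*r^4 - 2*r^3 - 18*r^2 - 14*r - 2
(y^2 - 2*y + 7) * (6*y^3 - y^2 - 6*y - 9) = 6*y^5 - 13*y^4 + 38*y^3 - 4*y^2 - 24*y - 63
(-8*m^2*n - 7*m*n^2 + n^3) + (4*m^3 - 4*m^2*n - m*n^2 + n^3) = 4*m^3 - 12*m^2*n - 8*m*n^2 + 2*n^3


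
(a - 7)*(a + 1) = a^2 - 6*a - 7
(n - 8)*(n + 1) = n^2 - 7*n - 8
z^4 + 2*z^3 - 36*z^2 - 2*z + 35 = (z - 5)*(z - 1)*(z + 1)*(z + 7)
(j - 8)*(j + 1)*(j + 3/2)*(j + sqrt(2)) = j^4 - 11*j^3/2 + sqrt(2)*j^3 - 37*j^2/2 - 11*sqrt(2)*j^2/2 - 37*sqrt(2)*j/2 - 12*j - 12*sqrt(2)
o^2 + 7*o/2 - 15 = (o - 5/2)*(o + 6)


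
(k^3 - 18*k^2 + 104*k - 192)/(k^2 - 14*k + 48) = k - 4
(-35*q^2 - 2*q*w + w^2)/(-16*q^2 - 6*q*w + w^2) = (35*q^2 + 2*q*w - w^2)/(16*q^2 + 6*q*w - w^2)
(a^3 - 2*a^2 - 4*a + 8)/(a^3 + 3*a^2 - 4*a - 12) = (a - 2)/(a + 3)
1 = 1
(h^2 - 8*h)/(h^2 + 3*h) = (h - 8)/(h + 3)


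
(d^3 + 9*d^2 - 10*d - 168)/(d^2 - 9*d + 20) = (d^2 + 13*d + 42)/(d - 5)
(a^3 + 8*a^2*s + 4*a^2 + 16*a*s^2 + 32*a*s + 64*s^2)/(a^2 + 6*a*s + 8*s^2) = (a^2 + 4*a*s + 4*a + 16*s)/(a + 2*s)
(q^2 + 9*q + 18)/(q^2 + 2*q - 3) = (q + 6)/(q - 1)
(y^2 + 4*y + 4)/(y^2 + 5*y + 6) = (y + 2)/(y + 3)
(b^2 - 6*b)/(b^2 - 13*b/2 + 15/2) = 2*b*(b - 6)/(2*b^2 - 13*b + 15)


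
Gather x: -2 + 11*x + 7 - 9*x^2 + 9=-9*x^2 + 11*x + 14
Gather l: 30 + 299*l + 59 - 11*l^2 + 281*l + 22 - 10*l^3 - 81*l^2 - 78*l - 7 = -10*l^3 - 92*l^2 + 502*l + 104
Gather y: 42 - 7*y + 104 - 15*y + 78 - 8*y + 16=240 - 30*y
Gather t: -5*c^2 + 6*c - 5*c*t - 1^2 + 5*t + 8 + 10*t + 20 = -5*c^2 + 6*c + t*(15 - 5*c) + 27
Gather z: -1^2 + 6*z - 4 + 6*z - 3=12*z - 8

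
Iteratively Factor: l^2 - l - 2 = (l - 2)*(l + 1)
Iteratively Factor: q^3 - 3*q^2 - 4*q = (q - 4)*(q^2 + q) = (q - 4)*(q + 1)*(q)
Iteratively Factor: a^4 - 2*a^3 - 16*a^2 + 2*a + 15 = (a + 3)*(a^3 - 5*a^2 - a + 5) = (a + 1)*(a + 3)*(a^2 - 6*a + 5) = (a - 1)*(a + 1)*(a + 3)*(a - 5)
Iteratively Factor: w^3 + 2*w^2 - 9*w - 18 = (w - 3)*(w^2 + 5*w + 6) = (w - 3)*(w + 2)*(w + 3)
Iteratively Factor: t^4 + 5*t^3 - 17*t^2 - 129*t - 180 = (t - 5)*(t^3 + 10*t^2 + 33*t + 36) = (t - 5)*(t + 3)*(t^2 + 7*t + 12) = (t - 5)*(t + 3)*(t + 4)*(t + 3)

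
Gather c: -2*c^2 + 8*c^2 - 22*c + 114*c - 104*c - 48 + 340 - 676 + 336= 6*c^2 - 12*c - 48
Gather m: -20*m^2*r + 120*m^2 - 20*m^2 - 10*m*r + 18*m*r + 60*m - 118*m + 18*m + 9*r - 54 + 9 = m^2*(100 - 20*r) + m*(8*r - 40) + 9*r - 45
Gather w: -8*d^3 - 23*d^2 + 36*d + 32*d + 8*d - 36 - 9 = -8*d^3 - 23*d^2 + 76*d - 45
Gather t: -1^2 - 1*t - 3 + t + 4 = 0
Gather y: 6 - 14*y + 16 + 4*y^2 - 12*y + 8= 4*y^2 - 26*y + 30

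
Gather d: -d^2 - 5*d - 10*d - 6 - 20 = -d^2 - 15*d - 26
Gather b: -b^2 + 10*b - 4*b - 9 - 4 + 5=-b^2 + 6*b - 8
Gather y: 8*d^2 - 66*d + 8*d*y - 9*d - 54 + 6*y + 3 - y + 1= 8*d^2 - 75*d + y*(8*d + 5) - 50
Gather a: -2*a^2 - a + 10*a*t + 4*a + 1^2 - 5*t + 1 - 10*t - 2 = -2*a^2 + a*(10*t + 3) - 15*t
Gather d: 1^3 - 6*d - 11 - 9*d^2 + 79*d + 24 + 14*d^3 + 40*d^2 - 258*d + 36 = 14*d^3 + 31*d^2 - 185*d + 50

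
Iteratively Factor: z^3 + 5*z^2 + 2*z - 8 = (z + 4)*(z^2 + z - 2) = (z - 1)*(z + 4)*(z + 2)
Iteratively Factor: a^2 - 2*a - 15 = (a - 5)*(a + 3)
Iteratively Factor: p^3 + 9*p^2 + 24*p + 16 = (p + 4)*(p^2 + 5*p + 4) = (p + 1)*(p + 4)*(p + 4)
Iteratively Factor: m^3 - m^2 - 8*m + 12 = (m - 2)*(m^2 + m - 6) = (m - 2)*(m + 3)*(m - 2)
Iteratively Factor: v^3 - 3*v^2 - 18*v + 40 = (v - 2)*(v^2 - v - 20) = (v - 5)*(v - 2)*(v + 4)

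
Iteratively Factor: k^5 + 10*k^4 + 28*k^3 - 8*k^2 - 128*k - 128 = (k + 4)*(k^4 + 6*k^3 + 4*k^2 - 24*k - 32) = (k - 2)*(k + 4)*(k^3 + 8*k^2 + 20*k + 16) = (k - 2)*(k + 2)*(k + 4)*(k^2 + 6*k + 8) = (k - 2)*(k + 2)^2*(k + 4)*(k + 4)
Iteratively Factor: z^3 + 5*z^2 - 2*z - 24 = (z + 4)*(z^2 + z - 6) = (z - 2)*(z + 4)*(z + 3)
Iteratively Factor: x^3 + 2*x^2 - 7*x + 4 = (x - 1)*(x^2 + 3*x - 4) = (x - 1)^2*(x + 4)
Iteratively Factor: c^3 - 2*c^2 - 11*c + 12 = (c - 1)*(c^2 - c - 12) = (c - 1)*(c + 3)*(c - 4)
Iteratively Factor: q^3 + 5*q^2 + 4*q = (q)*(q^2 + 5*q + 4) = q*(q + 1)*(q + 4)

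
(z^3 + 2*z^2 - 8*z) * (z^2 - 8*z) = z^5 - 6*z^4 - 24*z^3 + 64*z^2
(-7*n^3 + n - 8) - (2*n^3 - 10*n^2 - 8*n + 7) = -9*n^3 + 10*n^2 + 9*n - 15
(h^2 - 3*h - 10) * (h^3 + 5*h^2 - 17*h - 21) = h^5 + 2*h^4 - 42*h^3 - 20*h^2 + 233*h + 210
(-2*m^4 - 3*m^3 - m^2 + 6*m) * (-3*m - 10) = 6*m^5 + 29*m^4 + 33*m^3 - 8*m^2 - 60*m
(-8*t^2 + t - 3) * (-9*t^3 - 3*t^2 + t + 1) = 72*t^5 + 15*t^4 + 16*t^3 + 2*t^2 - 2*t - 3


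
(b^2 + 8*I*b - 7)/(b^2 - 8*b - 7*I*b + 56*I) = (b^2 + 8*I*b - 7)/(b^2 - 8*b - 7*I*b + 56*I)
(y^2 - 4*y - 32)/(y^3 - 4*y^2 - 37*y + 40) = (y + 4)/(y^2 + 4*y - 5)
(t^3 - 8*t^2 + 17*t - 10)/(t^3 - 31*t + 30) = (t - 2)/(t + 6)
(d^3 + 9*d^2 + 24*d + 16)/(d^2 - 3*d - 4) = (d^2 + 8*d + 16)/(d - 4)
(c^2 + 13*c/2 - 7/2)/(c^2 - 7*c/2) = (2*c^2 + 13*c - 7)/(c*(2*c - 7))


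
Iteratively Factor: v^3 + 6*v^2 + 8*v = (v)*(v^2 + 6*v + 8) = v*(v + 2)*(v + 4)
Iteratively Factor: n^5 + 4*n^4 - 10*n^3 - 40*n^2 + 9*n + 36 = (n - 3)*(n^4 + 7*n^3 + 11*n^2 - 7*n - 12) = (n - 3)*(n + 1)*(n^3 + 6*n^2 + 5*n - 12) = (n - 3)*(n + 1)*(n + 4)*(n^2 + 2*n - 3) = (n - 3)*(n - 1)*(n + 1)*(n + 4)*(n + 3)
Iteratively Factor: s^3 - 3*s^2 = (s - 3)*(s^2) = s*(s - 3)*(s)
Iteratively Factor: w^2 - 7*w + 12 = (w - 4)*(w - 3)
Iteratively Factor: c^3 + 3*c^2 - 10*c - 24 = (c + 2)*(c^2 + c - 12) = (c + 2)*(c + 4)*(c - 3)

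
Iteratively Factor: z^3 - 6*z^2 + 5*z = (z)*(z^2 - 6*z + 5) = z*(z - 5)*(z - 1)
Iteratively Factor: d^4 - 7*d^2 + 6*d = (d + 3)*(d^3 - 3*d^2 + 2*d) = (d - 1)*(d + 3)*(d^2 - 2*d) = d*(d - 1)*(d + 3)*(d - 2)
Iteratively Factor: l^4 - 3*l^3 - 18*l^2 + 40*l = (l + 4)*(l^3 - 7*l^2 + 10*l) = l*(l + 4)*(l^2 - 7*l + 10) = l*(l - 2)*(l + 4)*(l - 5)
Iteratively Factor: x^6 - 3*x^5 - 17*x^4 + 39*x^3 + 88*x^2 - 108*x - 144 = (x - 2)*(x^5 - x^4 - 19*x^3 + x^2 + 90*x + 72) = (x - 3)*(x - 2)*(x^4 + 2*x^3 - 13*x^2 - 38*x - 24) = (x - 4)*(x - 3)*(x - 2)*(x^3 + 6*x^2 + 11*x + 6) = (x - 4)*(x - 3)*(x - 2)*(x + 3)*(x^2 + 3*x + 2) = (x - 4)*(x - 3)*(x - 2)*(x + 1)*(x + 3)*(x + 2)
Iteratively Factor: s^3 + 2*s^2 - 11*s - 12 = (s + 1)*(s^2 + s - 12) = (s - 3)*(s + 1)*(s + 4)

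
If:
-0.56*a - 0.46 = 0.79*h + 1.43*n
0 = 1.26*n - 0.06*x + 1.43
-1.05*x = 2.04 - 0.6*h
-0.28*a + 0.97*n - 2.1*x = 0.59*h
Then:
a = -0.15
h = 1.66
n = -1.18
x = -0.99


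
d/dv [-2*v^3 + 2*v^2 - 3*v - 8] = -6*v^2 + 4*v - 3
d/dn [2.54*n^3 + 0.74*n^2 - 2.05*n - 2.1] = 7.62*n^2 + 1.48*n - 2.05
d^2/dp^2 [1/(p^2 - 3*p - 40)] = 2*(p^2 - 3*p - (2*p - 3)^2 - 40)/(-p^2 + 3*p + 40)^3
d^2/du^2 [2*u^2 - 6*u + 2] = 4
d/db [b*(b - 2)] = 2*b - 2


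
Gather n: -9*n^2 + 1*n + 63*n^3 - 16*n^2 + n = 63*n^3 - 25*n^2 + 2*n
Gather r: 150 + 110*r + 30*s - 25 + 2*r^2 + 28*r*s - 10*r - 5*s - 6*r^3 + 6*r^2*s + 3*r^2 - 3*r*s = -6*r^3 + r^2*(6*s + 5) + r*(25*s + 100) + 25*s + 125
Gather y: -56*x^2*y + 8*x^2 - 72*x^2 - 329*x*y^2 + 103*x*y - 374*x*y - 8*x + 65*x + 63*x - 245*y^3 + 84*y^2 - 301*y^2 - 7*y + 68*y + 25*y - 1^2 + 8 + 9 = -64*x^2 + 120*x - 245*y^3 + y^2*(-329*x - 217) + y*(-56*x^2 - 271*x + 86) + 16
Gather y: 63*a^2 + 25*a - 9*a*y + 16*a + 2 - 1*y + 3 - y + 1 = 63*a^2 + 41*a + y*(-9*a - 2) + 6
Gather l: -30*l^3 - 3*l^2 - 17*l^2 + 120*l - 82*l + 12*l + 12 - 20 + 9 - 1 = -30*l^3 - 20*l^2 + 50*l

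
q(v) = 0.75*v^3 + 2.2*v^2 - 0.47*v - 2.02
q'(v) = 2.25*v^2 + 4.4*v - 0.47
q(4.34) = 98.69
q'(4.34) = 61.01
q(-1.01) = -0.07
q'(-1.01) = -2.62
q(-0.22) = -1.82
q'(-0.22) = -1.33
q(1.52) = 4.98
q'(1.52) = 11.42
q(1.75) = 7.91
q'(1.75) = 14.12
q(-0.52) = -1.29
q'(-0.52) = -2.15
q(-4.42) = -21.73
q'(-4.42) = 24.04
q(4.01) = 79.83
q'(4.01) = 53.35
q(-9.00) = -366.34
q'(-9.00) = 142.18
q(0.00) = -2.02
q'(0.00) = -0.47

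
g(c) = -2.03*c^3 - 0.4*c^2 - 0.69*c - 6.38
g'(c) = -6.09*c^2 - 0.8*c - 0.69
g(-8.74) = 1324.38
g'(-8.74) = -458.90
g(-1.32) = -1.50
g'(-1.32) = -10.25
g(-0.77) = -5.16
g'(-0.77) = -3.68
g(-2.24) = 15.97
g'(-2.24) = -29.46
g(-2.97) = 45.32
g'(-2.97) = -52.03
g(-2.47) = 23.47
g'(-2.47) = -35.87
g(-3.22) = 59.47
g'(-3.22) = -61.26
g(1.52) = -15.48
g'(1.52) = -15.98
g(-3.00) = 46.90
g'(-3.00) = -53.10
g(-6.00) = 421.84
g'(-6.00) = -215.13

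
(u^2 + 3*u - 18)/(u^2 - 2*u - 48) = (u - 3)/(u - 8)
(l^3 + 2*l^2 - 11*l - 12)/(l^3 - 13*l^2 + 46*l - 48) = (l^2 + 5*l + 4)/(l^2 - 10*l + 16)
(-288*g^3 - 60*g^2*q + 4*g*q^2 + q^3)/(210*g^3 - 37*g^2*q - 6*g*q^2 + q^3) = (-48*g^2 - 2*g*q + q^2)/(35*g^2 - 12*g*q + q^2)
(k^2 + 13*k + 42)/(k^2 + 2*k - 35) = (k + 6)/(k - 5)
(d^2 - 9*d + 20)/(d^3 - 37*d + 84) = (d - 5)/(d^2 + 4*d - 21)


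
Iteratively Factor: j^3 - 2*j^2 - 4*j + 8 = (j - 2)*(j^2 - 4) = (j - 2)*(j + 2)*(j - 2)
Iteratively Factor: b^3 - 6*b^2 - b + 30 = (b + 2)*(b^2 - 8*b + 15) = (b - 5)*(b + 2)*(b - 3)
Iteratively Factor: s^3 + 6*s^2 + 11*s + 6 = (s + 1)*(s^2 + 5*s + 6) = (s + 1)*(s + 2)*(s + 3)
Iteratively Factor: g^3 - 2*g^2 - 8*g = (g - 4)*(g^2 + 2*g) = (g - 4)*(g + 2)*(g)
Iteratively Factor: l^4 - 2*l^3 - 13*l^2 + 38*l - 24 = (l - 3)*(l^3 + l^2 - 10*l + 8) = (l - 3)*(l - 2)*(l^2 + 3*l - 4) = (l - 3)*(l - 2)*(l - 1)*(l + 4)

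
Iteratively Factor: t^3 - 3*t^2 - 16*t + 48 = (t + 4)*(t^2 - 7*t + 12) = (t - 4)*(t + 4)*(t - 3)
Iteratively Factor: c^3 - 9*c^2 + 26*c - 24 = (c - 4)*(c^2 - 5*c + 6) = (c - 4)*(c - 2)*(c - 3)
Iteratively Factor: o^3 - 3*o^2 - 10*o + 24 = (o + 3)*(o^2 - 6*o + 8) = (o - 2)*(o + 3)*(o - 4)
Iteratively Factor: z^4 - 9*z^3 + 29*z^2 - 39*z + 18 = (z - 2)*(z^3 - 7*z^2 + 15*z - 9) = (z - 3)*(z - 2)*(z^2 - 4*z + 3) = (z - 3)^2*(z - 2)*(z - 1)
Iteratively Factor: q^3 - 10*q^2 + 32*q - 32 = (q - 2)*(q^2 - 8*q + 16) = (q - 4)*(q - 2)*(q - 4)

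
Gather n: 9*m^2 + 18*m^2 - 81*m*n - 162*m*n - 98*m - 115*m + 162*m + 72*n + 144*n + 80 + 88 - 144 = 27*m^2 - 51*m + n*(216 - 243*m) + 24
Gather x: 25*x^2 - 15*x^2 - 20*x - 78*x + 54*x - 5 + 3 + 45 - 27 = 10*x^2 - 44*x + 16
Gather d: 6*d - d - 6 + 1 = 5*d - 5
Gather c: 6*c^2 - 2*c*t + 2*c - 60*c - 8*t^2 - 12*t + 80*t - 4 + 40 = 6*c^2 + c*(-2*t - 58) - 8*t^2 + 68*t + 36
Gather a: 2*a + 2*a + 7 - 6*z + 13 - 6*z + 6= 4*a - 12*z + 26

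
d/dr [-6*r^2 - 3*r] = -12*r - 3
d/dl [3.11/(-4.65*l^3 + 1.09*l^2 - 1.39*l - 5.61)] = (43.3845*l^2 - 6.7798*l + 4.3229)/(4.65*l^3 - 1.09*l^2 + 1.39*l + 5.61)^2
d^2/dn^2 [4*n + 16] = 0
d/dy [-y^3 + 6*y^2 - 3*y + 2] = -3*y^2 + 12*y - 3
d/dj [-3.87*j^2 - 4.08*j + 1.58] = -7.74*j - 4.08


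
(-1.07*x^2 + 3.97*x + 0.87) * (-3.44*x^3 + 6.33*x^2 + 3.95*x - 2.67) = 3.6808*x^5 - 20.4299*x^4 + 17.9108*x^3 + 24.0455*x^2 - 7.1634*x - 2.3229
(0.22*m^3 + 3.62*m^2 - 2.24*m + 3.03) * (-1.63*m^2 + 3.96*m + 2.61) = -0.3586*m^5 - 5.0294*m^4 + 18.5606*m^3 - 4.3611*m^2 + 6.1524*m + 7.9083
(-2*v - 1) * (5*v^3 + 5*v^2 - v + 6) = -10*v^4 - 15*v^3 - 3*v^2 - 11*v - 6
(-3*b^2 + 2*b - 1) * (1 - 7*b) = 21*b^3 - 17*b^2 + 9*b - 1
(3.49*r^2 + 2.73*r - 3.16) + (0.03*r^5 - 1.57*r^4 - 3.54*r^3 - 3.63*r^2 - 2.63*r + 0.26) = 0.03*r^5 - 1.57*r^4 - 3.54*r^3 - 0.14*r^2 + 0.1*r - 2.9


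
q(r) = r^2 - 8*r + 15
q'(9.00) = 10.00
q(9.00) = 24.00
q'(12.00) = 16.00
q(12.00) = 63.00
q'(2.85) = -2.30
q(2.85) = 0.32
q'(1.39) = -5.22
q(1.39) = 5.81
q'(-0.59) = -9.18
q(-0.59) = 20.07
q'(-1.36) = -10.72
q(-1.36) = 27.73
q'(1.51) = -4.98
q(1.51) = 5.20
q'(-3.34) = -14.68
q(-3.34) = 52.88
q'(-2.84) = -13.68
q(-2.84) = 45.79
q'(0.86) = -6.28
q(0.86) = 8.86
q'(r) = 2*r - 8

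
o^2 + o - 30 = (o - 5)*(o + 6)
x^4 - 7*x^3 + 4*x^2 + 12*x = x*(x - 6)*(x - 2)*(x + 1)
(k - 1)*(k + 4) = k^2 + 3*k - 4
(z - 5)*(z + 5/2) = z^2 - 5*z/2 - 25/2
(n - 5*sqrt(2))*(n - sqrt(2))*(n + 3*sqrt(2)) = n^3 - 3*sqrt(2)*n^2 - 26*n + 30*sqrt(2)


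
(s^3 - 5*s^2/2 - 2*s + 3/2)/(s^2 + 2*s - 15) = (2*s^2 + s - 1)/(2*(s + 5))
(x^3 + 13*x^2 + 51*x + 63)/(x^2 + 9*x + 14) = (x^2 + 6*x + 9)/(x + 2)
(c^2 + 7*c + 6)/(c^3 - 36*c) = (c + 1)/(c*(c - 6))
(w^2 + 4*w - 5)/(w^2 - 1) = (w + 5)/(w + 1)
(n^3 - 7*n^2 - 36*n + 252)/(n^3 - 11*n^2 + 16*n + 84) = (n + 6)/(n + 2)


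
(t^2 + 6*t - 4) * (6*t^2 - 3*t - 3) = 6*t^4 + 33*t^3 - 45*t^2 - 6*t + 12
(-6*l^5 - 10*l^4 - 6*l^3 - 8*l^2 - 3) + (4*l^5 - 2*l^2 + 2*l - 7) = -2*l^5 - 10*l^4 - 6*l^3 - 10*l^2 + 2*l - 10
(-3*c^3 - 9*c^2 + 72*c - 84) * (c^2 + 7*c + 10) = -3*c^5 - 30*c^4 - 21*c^3 + 330*c^2 + 132*c - 840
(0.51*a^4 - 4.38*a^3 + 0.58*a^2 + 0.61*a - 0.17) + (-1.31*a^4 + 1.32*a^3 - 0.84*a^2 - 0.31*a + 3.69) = -0.8*a^4 - 3.06*a^3 - 0.26*a^2 + 0.3*a + 3.52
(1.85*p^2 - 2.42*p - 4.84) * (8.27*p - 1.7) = 15.2995*p^3 - 23.1584*p^2 - 35.9128*p + 8.228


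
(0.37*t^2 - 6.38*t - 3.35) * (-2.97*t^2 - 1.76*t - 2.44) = -1.0989*t^4 + 18.2974*t^3 + 20.2755*t^2 + 21.4632*t + 8.174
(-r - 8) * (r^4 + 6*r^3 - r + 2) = -r^5 - 14*r^4 - 48*r^3 + r^2 + 6*r - 16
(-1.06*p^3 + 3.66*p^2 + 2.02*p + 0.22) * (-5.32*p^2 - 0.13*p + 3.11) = 5.6392*p^5 - 19.3334*p^4 - 14.5188*p^3 + 9.9496*p^2 + 6.2536*p + 0.6842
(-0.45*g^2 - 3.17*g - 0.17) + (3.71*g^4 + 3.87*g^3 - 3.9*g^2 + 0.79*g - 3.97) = 3.71*g^4 + 3.87*g^3 - 4.35*g^2 - 2.38*g - 4.14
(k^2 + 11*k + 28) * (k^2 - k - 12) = k^4 + 10*k^3 + 5*k^2 - 160*k - 336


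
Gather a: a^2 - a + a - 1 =a^2 - 1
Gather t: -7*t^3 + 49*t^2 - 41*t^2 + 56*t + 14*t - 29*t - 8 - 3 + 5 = -7*t^3 + 8*t^2 + 41*t - 6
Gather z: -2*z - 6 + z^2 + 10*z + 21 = z^2 + 8*z + 15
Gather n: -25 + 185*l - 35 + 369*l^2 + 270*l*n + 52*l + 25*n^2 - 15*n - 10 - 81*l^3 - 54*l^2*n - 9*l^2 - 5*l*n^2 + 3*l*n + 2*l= -81*l^3 + 360*l^2 + 239*l + n^2*(25 - 5*l) + n*(-54*l^2 + 273*l - 15) - 70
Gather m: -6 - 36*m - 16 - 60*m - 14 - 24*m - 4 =-120*m - 40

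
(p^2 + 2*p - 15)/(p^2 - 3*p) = (p + 5)/p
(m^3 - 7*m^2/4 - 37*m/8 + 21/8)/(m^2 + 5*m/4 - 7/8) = m - 3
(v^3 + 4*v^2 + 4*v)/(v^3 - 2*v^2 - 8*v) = (v + 2)/(v - 4)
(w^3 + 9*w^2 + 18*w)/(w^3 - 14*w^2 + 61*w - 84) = w*(w^2 + 9*w + 18)/(w^3 - 14*w^2 + 61*w - 84)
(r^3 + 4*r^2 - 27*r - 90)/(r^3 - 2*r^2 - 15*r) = (r + 6)/r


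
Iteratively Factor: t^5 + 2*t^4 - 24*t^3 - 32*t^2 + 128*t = (t - 4)*(t^4 + 6*t^3 - 32*t) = t*(t - 4)*(t^3 + 6*t^2 - 32) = t*(t - 4)*(t + 4)*(t^2 + 2*t - 8) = t*(t - 4)*(t + 4)^2*(t - 2)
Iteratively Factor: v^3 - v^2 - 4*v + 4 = (v + 2)*(v^2 - 3*v + 2) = (v - 2)*(v + 2)*(v - 1)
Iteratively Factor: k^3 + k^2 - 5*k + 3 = (k - 1)*(k^2 + 2*k - 3) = (k - 1)^2*(k + 3)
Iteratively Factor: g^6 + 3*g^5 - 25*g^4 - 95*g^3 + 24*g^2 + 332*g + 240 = (g - 2)*(g^5 + 5*g^4 - 15*g^3 - 125*g^2 - 226*g - 120) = (g - 2)*(g + 1)*(g^4 + 4*g^3 - 19*g^2 - 106*g - 120) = (g - 5)*(g - 2)*(g + 1)*(g^3 + 9*g^2 + 26*g + 24) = (g - 5)*(g - 2)*(g + 1)*(g + 3)*(g^2 + 6*g + 8) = (g - 5)*(g - 2)*(g + 1)*(g + 3)*(g + 4)*(g + 2)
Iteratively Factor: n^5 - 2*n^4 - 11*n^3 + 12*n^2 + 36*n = (n + 2)*(n^4 - 4*n^3 - 3*n^2 + 18*n) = (n - 3)*(n + 2)*(n^3 - n^2 - 6*n) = (n - 3)*(n + 2)^2*(n^2 - 3*n) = (n - 3)^2*(n + 2)^2*(n)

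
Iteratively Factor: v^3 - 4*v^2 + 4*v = (v - 2)*(v^2 - 2*v) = v*(v - 2)*(v - 2)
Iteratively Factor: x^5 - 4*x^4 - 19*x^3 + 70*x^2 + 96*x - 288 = (x - 4)*(x^4 - 19*x^2 - 6*x + 72) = (x - 4)*(x - 2)*(x^3 + 2*x^2 - 15*x - 36) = (x - 4)^2*(x - 2)*(x^2 + 6*x + 9) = (x - 4)^2*(x - 2)*(x + 3)*(x + 3)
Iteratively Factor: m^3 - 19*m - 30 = (m - 5)*(m^2 + 5*m + 6) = (m - 5)*(m + 2)*(m + 3)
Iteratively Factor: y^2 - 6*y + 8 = (y - 4)*(y - 2)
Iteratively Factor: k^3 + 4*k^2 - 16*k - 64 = (k + 4)*(k^2 - 16) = (k - 4)*(k + 4)*(k + 4)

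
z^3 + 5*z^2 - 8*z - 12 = (z - 2)*(z + 1)*(z + 6)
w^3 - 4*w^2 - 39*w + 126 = (w - 7)*(w - 3)*(w + 6)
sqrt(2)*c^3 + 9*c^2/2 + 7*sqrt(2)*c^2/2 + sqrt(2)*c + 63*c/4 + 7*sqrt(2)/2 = (c + 7/2)*(c + 2*sqrt(2))*(sqrt(2)*c + 1/2)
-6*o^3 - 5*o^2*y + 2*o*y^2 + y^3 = (-2*o + y)*(o + y)*(3*o + y)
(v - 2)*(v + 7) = v^2 + 5*v - 14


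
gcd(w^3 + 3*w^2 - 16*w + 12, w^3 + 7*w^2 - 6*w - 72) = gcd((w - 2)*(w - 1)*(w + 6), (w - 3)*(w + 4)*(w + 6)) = w + 6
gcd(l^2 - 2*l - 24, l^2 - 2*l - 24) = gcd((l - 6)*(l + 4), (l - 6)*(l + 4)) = l^2 - 2*l - 24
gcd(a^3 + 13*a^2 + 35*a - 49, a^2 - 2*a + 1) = a - 1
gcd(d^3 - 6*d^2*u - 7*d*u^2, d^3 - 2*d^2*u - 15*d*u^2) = d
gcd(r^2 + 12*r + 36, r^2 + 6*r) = r + 6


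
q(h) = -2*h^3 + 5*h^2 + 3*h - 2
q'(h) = -6*h^2 + 10*h + 3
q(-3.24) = 108.79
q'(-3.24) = -92.39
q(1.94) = 8.04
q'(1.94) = -0.18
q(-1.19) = 4.88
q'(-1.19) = -17.40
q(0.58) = 1.03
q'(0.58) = 6.78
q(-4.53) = 272.93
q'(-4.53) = -165.43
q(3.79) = -27.69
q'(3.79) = -45.28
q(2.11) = 7.80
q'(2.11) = -2.61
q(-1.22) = 5.41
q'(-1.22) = -18.13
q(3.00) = -2.00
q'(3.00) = -21.00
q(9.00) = -1028.00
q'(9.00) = -393.00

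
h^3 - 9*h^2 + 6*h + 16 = (h - 8)*(h - 2)*(h + 1)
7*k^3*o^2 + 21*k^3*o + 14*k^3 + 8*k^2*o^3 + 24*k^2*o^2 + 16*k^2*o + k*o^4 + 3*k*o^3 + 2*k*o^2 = (k + o)*(7*k + o)*(o + 2)*(k*o + k)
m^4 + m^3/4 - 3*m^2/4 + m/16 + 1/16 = (m - 1/2)^2*(m + 1/4)*(m + 1)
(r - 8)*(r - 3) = r^2 - 11*r + 24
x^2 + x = x*(x + 1)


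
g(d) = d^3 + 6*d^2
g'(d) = 3*d^2 + 12*d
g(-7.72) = -102.51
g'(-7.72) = 86.16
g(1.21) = 10.56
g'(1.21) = 18.91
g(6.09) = 448.40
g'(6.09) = 184.34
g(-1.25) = 7.42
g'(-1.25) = -10.31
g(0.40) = 1.02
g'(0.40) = 5.28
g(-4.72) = 28.52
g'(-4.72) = 10.20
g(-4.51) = 30.31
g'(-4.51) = 6.90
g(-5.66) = 10.89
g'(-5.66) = 28.19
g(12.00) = 2592.00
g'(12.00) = 576.00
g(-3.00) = 27.00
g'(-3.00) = -9.00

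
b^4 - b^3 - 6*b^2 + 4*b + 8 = (b - 2)^2*(b + 1)*(b + 2)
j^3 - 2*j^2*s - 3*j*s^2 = j*(j - 3*s)*(j + s)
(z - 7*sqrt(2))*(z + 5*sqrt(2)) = z^2 - 2*sqrt(2)*z - 70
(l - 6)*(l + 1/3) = l^2 - 17*l/3 - 2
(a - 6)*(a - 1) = a^2 - 7*a + 6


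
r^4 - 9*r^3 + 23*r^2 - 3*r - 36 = (r - 4)*(r - 3)^2*(r + 1)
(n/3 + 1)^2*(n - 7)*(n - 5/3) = n^4/9 - 8*n^3/27 - 94*n^2/27 - 8*n/9 + 35/3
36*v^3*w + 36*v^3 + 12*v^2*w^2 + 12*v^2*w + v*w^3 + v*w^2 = (6*v + w)^2*(v*w + v)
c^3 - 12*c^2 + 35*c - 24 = (c - 8)*(c - 3)*(c - 1)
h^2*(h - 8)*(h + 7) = h^4 - h^3 - 56*h^2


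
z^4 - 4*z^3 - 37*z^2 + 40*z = z*(z - 8)*(z - 1)*(z + 5)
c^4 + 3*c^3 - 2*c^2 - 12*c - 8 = (c - 2)*(c + 1)*(c + 2)^2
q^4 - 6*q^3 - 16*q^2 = q^2*(q - 8)*(q + 2)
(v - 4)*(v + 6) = v^2 + 2*v - 24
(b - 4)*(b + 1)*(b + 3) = b^3 - 13*b - 12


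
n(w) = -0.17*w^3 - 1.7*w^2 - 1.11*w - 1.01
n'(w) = -0.51*w^2 - 3.4*w - 1.11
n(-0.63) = -0.94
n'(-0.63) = 0.83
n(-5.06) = -16.90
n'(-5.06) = 3.04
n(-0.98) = -1.39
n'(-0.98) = 1.73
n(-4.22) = -13.82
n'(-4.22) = 4.16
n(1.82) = -9.69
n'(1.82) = -8.99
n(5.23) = -77.63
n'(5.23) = -32.84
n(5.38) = -82.66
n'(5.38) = -34.16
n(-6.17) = -18.95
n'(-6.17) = 0.45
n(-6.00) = -18.83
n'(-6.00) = 0.93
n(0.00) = -1.01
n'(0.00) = -1.11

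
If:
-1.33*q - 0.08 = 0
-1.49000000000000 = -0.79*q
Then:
No Solution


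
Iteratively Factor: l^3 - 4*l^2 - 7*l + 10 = (l - 1)*(l^2 - 3*l - 10) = (l - 5)*(l - 1)*(l + 2)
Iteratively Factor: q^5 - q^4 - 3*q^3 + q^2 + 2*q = (q)*(q^4 - q^3 - 3*q^2 + q + 2) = q*(q + 1)*(q^3 - 2*q^2 - q + 2) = q*(q - 2)*(q + 1)*(q^2 - 1) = q*(q - 2)*(q - 1)*(q + 1)*(q + 1)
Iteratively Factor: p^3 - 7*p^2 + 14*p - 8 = (p - 1)*(p^2 - 6*p + 8) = (p - 4)*(p - 1)*(p - 2)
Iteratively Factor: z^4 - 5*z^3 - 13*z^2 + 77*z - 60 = (z - 1)*(z^3 - 4*z^2 - 17*z + 60) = (z - 3)*(z - 1)*(z^2 - z - 20) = (z - 3)*(z - 1)*(z + 4)*(z - 5)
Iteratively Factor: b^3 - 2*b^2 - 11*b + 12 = (b - 1)*(b^2 - b - 12) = (b - 4)*(b - 1)*(b + 3)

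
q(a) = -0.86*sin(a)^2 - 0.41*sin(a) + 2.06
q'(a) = -1.72*sin(a)*cos(a) - 0.41*cos(a) = -(1.72*sin(a) + 0.41)*cos(a)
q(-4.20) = 1.05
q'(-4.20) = 0.94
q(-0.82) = 1.90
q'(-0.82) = 0.58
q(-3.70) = 1.60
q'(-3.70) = 1.12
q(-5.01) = 0.88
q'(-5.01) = -0.60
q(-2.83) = 2.10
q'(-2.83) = -0.11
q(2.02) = 0.99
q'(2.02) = 0.85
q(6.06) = 2.11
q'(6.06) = -0.03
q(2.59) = 1.61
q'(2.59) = 1.12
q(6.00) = 2.11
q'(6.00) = 0.07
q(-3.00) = 2.10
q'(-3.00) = 0.17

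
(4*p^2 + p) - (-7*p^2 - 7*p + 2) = 11*p^2 + 8*p - 2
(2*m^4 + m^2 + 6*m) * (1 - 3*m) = -6*m^5 + 2*m^4 - 3*m^3 - 17*m^2 + 6*m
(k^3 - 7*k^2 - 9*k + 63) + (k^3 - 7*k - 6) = 2*k^3 - 7*k^2 - 16*k + 57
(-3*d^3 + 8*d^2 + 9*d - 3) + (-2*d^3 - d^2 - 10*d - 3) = -5*d^3 + 7*d^2 - d - 6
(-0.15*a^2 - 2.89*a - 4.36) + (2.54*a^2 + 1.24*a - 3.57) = 2.39*a^2 - 1.65*a - 7.93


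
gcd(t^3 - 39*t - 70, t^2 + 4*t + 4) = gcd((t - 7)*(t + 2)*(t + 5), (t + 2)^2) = t + 2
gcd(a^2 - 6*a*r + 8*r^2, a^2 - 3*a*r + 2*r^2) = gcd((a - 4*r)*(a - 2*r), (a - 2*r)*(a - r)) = -a + 2*r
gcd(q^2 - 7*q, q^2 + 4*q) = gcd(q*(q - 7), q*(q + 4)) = q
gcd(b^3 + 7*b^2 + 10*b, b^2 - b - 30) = b + 5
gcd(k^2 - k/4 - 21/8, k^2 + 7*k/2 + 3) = k + 3/2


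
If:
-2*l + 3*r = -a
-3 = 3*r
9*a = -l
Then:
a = 3/19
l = -27/19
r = -1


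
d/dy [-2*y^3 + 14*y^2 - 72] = 2*y*(14 - 3*y)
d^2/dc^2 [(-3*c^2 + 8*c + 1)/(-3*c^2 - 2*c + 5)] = 12*(-15*c^3 + 18*c^2 - 63*c - 4)/(27*c^6 + 54*c^5 - 99*c^4 - 172*c^3 + 165*c^2 + 150*c - 125)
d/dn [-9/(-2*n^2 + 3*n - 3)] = 9*(3 - 4*n)/(2*n^2 - 3*n + 3)^2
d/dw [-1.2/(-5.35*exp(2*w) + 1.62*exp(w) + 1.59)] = (1.944 - 12.84*exp(w))*exp(w)/(-5.35*exp(2*w) + 1.62*exp(w) + 1.59)^2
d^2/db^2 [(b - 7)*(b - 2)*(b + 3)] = 6*b - 12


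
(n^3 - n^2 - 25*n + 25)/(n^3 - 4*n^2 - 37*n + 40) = (n - 5)/(n - 8)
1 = 1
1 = 1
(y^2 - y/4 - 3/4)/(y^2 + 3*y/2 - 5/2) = (4*y + 3)/(2*(2*y + 5))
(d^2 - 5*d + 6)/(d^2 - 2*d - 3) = (d - 2)/(d + 1)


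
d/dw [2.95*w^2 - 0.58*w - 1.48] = 5.9*w - 0.58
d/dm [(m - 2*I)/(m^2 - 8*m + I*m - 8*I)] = (m^2 - 8*m + I*m - (m - 2*I)*(2*m - 8 + I) - 8*I)/(m^2 - 8*m + I*m - 8*I)^2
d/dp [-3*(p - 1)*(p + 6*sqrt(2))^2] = 3*(p + 6*sqrt(2))*(-3*p - 6*sqrt(2) + 2)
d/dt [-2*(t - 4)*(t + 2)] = 4 - 4*t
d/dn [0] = 0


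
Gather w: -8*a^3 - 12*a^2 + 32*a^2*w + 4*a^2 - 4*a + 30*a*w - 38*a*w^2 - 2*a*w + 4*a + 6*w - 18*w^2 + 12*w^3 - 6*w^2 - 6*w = -8*a^3 - 8*a^2 + 12*w^3 + w^2*(-38*a - 24) + w*(32*a^2 + 28*a)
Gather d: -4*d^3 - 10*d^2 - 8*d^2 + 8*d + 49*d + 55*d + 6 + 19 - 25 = -4*d^3 - 18*d^2 + 112*d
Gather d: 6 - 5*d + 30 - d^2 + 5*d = 36 - d^2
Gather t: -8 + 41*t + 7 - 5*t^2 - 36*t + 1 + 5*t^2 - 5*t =0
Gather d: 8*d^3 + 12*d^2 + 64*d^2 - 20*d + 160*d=8*d^3 + 76*d^2 + 140*d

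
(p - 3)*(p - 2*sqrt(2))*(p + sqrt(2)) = p^3 - 3*p^2 - sqrt(2)*p^2 - 4*p + 3*sqrt(2)*p + 12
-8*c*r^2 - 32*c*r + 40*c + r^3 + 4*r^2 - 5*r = (-8*c + r)*(r - 1)*(r + 5)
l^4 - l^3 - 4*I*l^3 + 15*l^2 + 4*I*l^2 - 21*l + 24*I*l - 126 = (l - 3)*(l + 2)*(l - 7*I)*(l + 3*I)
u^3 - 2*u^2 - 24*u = u*(u - 6)*(u + 4)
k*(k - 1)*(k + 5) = k^3 + 4*k^2 - 5*k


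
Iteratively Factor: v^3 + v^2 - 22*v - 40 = (v + 4)*(v^2 - 3*v - 10) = (v + 2)*(v + 4)*(v - 5)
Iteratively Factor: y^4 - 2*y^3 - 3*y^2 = (y)*(y^3 - 2*y^2 - 3*y) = y^2*(y^2 - 2*y - 3) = y^2*(y + 1)*(y - 3)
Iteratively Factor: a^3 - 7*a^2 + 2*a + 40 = (a - 5)*(a^2 - 2*a - 8) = (a - 5)*(a + 2)*(a - 4)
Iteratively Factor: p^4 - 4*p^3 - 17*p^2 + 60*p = (p - 5)*(p^3 + p^2 - 12*p) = p*(p - 5)*(p^2 + p - 12) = p*(p - 5)*(p - 3)*(p + 4)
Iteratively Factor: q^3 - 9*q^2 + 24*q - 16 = (q - 4)*(q^2 - 5*q + 4) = (q - 4)^2*(q - 1)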